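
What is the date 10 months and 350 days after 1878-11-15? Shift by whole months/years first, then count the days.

August 30, 1880

Advancing 10 months and 350 days from November 15, 1878: first the month/year part, then the days.
month 11 + 10 = 21, which is month 9 of year 1879 → September 1879.
Day 15 is valid in September, giving September 15, 1879.
Now add 350 days from September 15, 1879.
September has 30 days, so 30 − 15 = 15 days remain after September 15, 1879; 350 − 15 = 335 left.
October 1879 has 31 days: 335 − 31 = 304 left.
November 1879 has 30 days: 304 − 30 = 274 left.
December 1879 has 31 days: 274 − 31 = 243 left.
January 1880 has 31 days: 243 − 31 = 212 left.
February 1880 has 29 days (1880 is a leap year): 212 − 29 = 183 left.
March 1880 has 31 days: 183 − 31 = 152 left.
April 1880 has 30 days: 152 − 30 = 122 left.
May 1880 has 31 days: 122 − 31 = 91 left.
June 1880 has 30 days: 91 − 30 = 61 left.
July 1880 has 31 days: 61 − 31 = 30 left.
30 days into August 1880 → August 30, 1880.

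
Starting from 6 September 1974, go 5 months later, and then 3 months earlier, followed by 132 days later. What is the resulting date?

Adding 5 months from September 6, 1974:
month 9 + 5 = 14, which is month 2 of year 1975 → February 1975.
Day 6 is valid in February, giving February 6, 1975.
Going back 3 months from February 6, 1975:
month 2 − 3 = -1, which is month 11 of year 1974 → November 1974.
Day 6 is valid in November, giving November 6, 1974.
Adding 132 days from November 6, 1974:
November has 30 days, so 30 − 6 = 24 days remain after November 6, 1974; 132 − 24 = 108 left.
December 1974 has 31 days: 108 − 31 = 77 left.
January 1975 has 31 days: 77 − 31 = 46 left.
February 1975 has 28 days (1975 is not a leap year): 46 − 28 = 18 left.
18 days into March 1975 → March 18, 1975.

March 18, 1975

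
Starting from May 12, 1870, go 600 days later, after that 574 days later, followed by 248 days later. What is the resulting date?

Counting forward 600 days from May 12, 1870:
May has 31 days, so 31 − 12 = 19 days remain after May 12, 1870; 600 − 19 = 581 left.
June 1870 has 30 days: 581 − 30 = 551 left.
July 1870 has 31 days: 551 − 31 = 520 left.
August 1870 has 31 days: 520 − 31 = 489 left.
September 1870 has 30 days: 489 − 30 = 459 left.
October 1870 has 31 days: 459 − 31 = 428 left.
November 1870 has 30 days: 428 − 30 = 398 left.
December 1870 has 31 days: 398 − 31 = 367 left.
January 1871 has 31 days: 367 − 31 = 336 left.
February 1871 has 28 days (1871 is not a leap year): 336 − 28 = 308 left.
March 1871 has 31 days: 308 − 31 = 277 left.
April 1871 has 30 days: 277 − 30 = 247 left.
May 1871 has 31 days: 247 − 31 = 216 left.
June 1871 has 30 days: 216 − 30 = 186 left.
July 1871 has 31 days: 186 − 31 = 155 left.
August 1871 has 31 days: 155 − 31 = 124 left.
September 1871 has 30 days: 124 − 30 = 94 left.
October 1871 has 31 days: 94 − 31 = 63 left.
November 1871 has 30 days: 63 − 30 = 33 left.
December 1871 has 31 days: 33 − 31 = 2 left.
2 days into January 1872 → January 2, 1872.
Counting forward 574 days from January 2, 1872:
January has 31 days, so 31 − 2 = 29 days remain after January 2, 1872; 574 − 29 = 545 left.
February 1872 has 29 days (1872 is a leap year): 545 − 29 = 516 left.
March 1872 has 31 days: 516 − 31 = 485 left.
April 1872 has 30 days: 485 − 30 = 455 left.
May 1872 has 31 days: 455 − 31 = 424 left.
June 1872 has 30 days: 424 − 30 = 394 left.
July 1872 has 31 days: 394 − 31 = 363 left.
August 1872 has 31 days: 363 − 31 = 332 left.
September 1872 has 30 days: 332 − 30 = 302 left.
October 1872 has 31 days: 302 − 31 = 271 left.
November 1872 has 30 days: 271 − 30 = 241 left.
December 1872 has 31 days: 241 − 31 = 210 left.
January 1873 has 31 days: 210 − 31 = 179 left.
February 1873 has 28 days (1873 is not a leap year): 179 − 28 = 151 left.
March 1873 has 31 days: 151 − 31 = 120 left.
April 1873 has 30 days: 120 − 30 = 90 left.
May 1873 has 31 days: 90 − 31 = 59 left.
June 1873 has 30 days: 59 − 30 = 29 left.
29 days into July 1873 → July 29, 1873.
Advancing 248 days from July 29, 1873:
July has 31 days, so 31 − 29 = 2 days remain after July 29, 1873; 248 − 2 = 246 left.
August 1873 has 31 days: 246 − 31 = 215 left.
September 1873 has 30 days: 215 − 30 = 185 left.
October 1873 has 31 days: 185 − 31 = 154 left.
November 1873 has 30 days: 154 − 30 = 124 left.
December 1873 has 31 days: 124 − 31 = 93 left.
January 1874 has 31 days: 93 − 31 = 62 left.
February 1874 has 28 days (1874 is not a leap year): 62 − 28 = 34 left.
March 1874 has 31 days: 34 − 31 = 3 left.
3 days into April 1874 → April 3, 1874.

April 3, 1874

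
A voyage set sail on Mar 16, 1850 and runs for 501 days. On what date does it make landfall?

Counting forward 501 days from March 16, 1850.
March has 31 days, so 31 − 16 = 15 days remain after March 16, 1850; 501 − 15 = 486 left.
April 1850 has 30 days: 486 − 30 = 456 left.
May 1850 has 31 days: 456 − 31 = 425 left.
June 1850 has 30 days: 425 − 30 = 395 left.
July 1850 has 31 days: 395 − 31 = 364 left.
August 1850 has 31 days: 364 − 31 = 333 left.
September 1850 has 30 days: 333 − 30 = 303 left.
October 1850 has 31 days: 303 − 31 = 272 left.
November 1850 has 30 days: 272 − 30 = 242 left.
December 1850 has 31 days: 242 − 31 = 211 left.
January 1851 has 31 days: 211 − 31 = 180 left.
February 1851 has 28 days (1851 is not a leap year): 180 − 28 = 152 left.
March 1851 has 31 days: 152 − 31 = 121 left.
April 1851 has 30 days: 121 − 30 = 91 left.
May 1851 has 31 days: 91 − 31 = 60 left.
June 1851 has 30 days: 60 − 30 = 30 left.
30 days into July 1851 → July 30, 1851.

July 30, 1851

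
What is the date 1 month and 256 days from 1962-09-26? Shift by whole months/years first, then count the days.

Counting forward 1 month and 256 days from September 26, 1962: first the month/year part, then the days.
month 9 + 1 = 10 → October 1962.
Day 26 is valid in October, giving October 26, 1962.
Now add 256 days from October 26, 1962.
October has 31 days, so 31 − 26 = 5 days remain after October 26, 1962; 256 − 5 = 251 left.
November 1962 has 30 days: 251 − 30 = 221 left.
December 1962 has 31 days: 221 − 31 = 190 left.
January 1963 has 31 days: 190 − 31 = 159 left.
February 1963 has 28 days (1963 is not a leap year): 159 − 28 = 131 left.
March 1963 has 31 days: 131 − 31 = 100 left.
April 1963 has 30 days: 100 − 30 = 70 left.
May 1963 has 31 days: 70 − 31 = 39 left.
June 1963 has 30 days: 39 − 30 = 9 left.
9 days into July 1963 → July 9, 1963.

July 9, 1963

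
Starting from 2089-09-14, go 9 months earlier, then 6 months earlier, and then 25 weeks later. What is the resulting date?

December 6, 2088

Counting back 9 months from September 14, 2089:
month 9 − 9 = 0, which is month 12 of year 2088 → December 2088.
Day 14 is valid in December, giving December 14, 2088.
Subtracting 6 months from December 14, 2088:
month 12 − 6 = 6 → June 2088.
Day 14 is valid in June, giving June 14, 2088.
Advancing 25 weeks (= 175 days) from June 14, 2088:
June has 30 days, so 30 − 14 = 16 days remain after June 14, 2088; 175 − 16 = 159 left.
July 2088 has 31 days: 159 − 31 = 128 left.
August 2088 has 31 days: 128 − 31 = 97 left.
September 2088 has 30 days: 97 − 30 = 67 left.
October 2088 has 31 days: 67 − 31 = 36 left.
November 2088 has 30 days: 36 − 30 = 6 left.
6 days into December 2088 → December 6, 2088.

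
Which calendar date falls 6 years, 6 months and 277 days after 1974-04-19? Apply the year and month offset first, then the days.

July 23, 1981

Advancing 6 years, 6 months and 277 days from April 19, 1974: first the month/year part, then the days.
+6 years → 1980; month 4 + 6 = 10 → October 1980.
Day 19 is valid in October, giving October 19, 1980.
Now add 277 days from October 19, 1980.
October has 31 days, so 31 − 19 = 12 days remain after October 19, 1980; 277 − 12 = 265 left.
November 1980 has 30 days: 265 − 30 = 235 left.
December 1980 has 31 days: 235 − 31 = 204 left.
January 1981 has 31 days: 204 − 31 = 173 left.
February 1981 has 28 days (1981 is not a leap year): 173 − 28 = 145 left.
March 1981 has 31 days: 145 − 31 = 114 left.
April 1981 has 30 days: 114 − 30 = 84 left.
May 1981 has 31 days: 84 − 31 = 53 left.
June 1981 has 30 days: 53 − 30 = 23 left.
23 days into July 1981 → July 23, 1981.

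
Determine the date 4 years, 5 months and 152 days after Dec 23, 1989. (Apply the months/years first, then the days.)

Adding 4 years, 5 months and 152 days from December 23, 1989: first the month/year part, then the days.
+4 years → 1993; month 12 + 5 = 17, which is month 5 of year 1994 → May 1994.
Day 23 is valid in May, giving May 23, 1994.
Now add 152 days from May 23, 1994.
May has 31 days, so 31 − 23 = 8 days remain after May 23, 1994; 152 − 8 = 144 left.
June 1994 has 30 days: 144 − 30 = 114 left.
July 1994 has 31 days: 114 − 31 = 83 left.
August 1994 has 31 days: 83 − 31 = 52 left.
September 1994 has 30 days: 52 − 30 = 22 left.
22 days into October 1994 → October 22, 1994.

October 22, 1994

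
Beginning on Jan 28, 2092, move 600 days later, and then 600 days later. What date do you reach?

May 12, 2095

Counting forward 600 days from January 28, 2092:
January has 31 days, so 31 − 28 = 3 days remain after January 28, 2092; 600 − 3 = 597 left.
February 2092 has 29 days (2092 is a leap year): 597 − 29 = 568 left.
March 2092 has 31 days: 568 − 31 = 537 left.
April 2092 has 30 days: 537 − 30 = 507 left.
May 2092 has 31 days: 507 − 31 = 476 left.
June 2092 has 30 days: 476 − 30 = 446 left.
July 2092 has 31 days: 446 − 31 = 415 left.
August 2092 has 31 days: 415 − 31 = 384 left.
September 2092 has 30 days: 384 − 30 = 354 left.
October 2092 has 31 days: 354 − 31 = 323 left.
November 2092 has 30 days: 323 − 30 = 293 left.
December 2092 has 31 days: 293 − 31 = 262 left.
January 2093 has 31 days: 262 − 31 = 231 left.
February 2093 has 28 days (2093 is not a leap year): 231 − 28 = 203 left.
March 2093 has 31 days: 203 − 31 = 172 left.
April 2093 has 30 days: 172 − 30 = 142 left.
May 2093 has 31 days: 142 − 31 = 111 left.
June 2093 has 30 days: 111 − 30 = 81 left.
July 2093 has 31 days: 81 − 31 = 50 left.
August 2093 has 31 days: 50 − 31 = 19 left.
19 days into September 2093 → September 19, 2093.
Counting forward 600 days from September 19, 2093:
September has 30 days, so 30 − 19 = 11 days remain after September 19, 2093; 600 − 11 = 589 left.
October 2093 has 31 days: 589 − 31 = 558 left.
November 2093 has 30 days: 558 − 30 = 528 left.
December 2093 has 31 days: 528 − 31 = 497 left.
January 2094 has 31 days: 497 − 31 = 466 left.
February 2094 has 28 days (2094 is not a leap year): 466 − 28 = 438 left.
March 2094 has 31 days: 438 − 31 = 407 left.
April 2094 has 30 days: 407 − 30 = 377 left.
May 2094 has 31 days: 377 − 31 = 346 left.
June 2094 has 30 days: 346 − 30 = 316 left.
July 2094 has 31 days: 316 − 31 = 285 left.
August 2094 has 31 days: 285 − 31 = 254 left.
September 2094 has 30 days: 254 − 30 = 224 left.
October 2094 has 31 days: 224 − 31 = 193 left.
November 2094 has 30 days: 193 − 30 = 163 left.
December 2094 has 31 days: 163 − 31 = 132 left.
January 2095 has 31 days: 132 − 31 = 101 left.
February 2095 has 28 days (2095 is not a leap year): 101 − 28 = 73 left.
March 2095 has 31 days: 73 − 31 = 42 left.
April 2095 has 30 days: 42 − 30 = 12 left.
12 days into May 2095 → May 12, 2095.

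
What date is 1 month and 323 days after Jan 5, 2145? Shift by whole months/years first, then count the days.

December 25, 2145

Advancing 1 month and 323 days from January 5, 2145: first the month/year part, then the days.
month 1 + 1 = 2 → February 2145.
Day 5 is valid in February, giving February 5, 2145.
Now add 323 days from February 5, 2145.
February has 28 days, so 28 − 5 = 23 days remain after February 5, 2145; 323 − 23 = 300 left.
March 2145 has 31 days: 300 − 31 = 269 left.
April 2145 has 30 days: 269 − 30 = 239 left.
May 2145 has 31 days: 239 − 31 = 208 left.
June 2145 has 30 days: 208 − 30 = 178 left.
July 2145 has 31 days: 178 − 31 = 147 left.
August 2145 has 31 days: 147 − 31 = 116 left.
September 2145 has 30 days: 116 − 30 = 86 left.
October 2145 has 31 days: 86 − 31 = 55 left.
November 2145 has 30 days: 55 − 30 = 25 left.
25 days into December 2145 → December 25, 2145.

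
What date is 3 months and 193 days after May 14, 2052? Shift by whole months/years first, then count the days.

Adding 3 months and 193 days from May 14, 2052: first the month/year part, then the days.
month 5 + 3 = 8 → August 2052.
Day 14 is valid in August, giving August 14, 2052.
Now add 193 days from August 14, 2052.
August has 31 days, so 31 − 14 = 17 days remain after August 14, 2052; 193 − 17 = 176 left.
September 2052 has 30 days: 176 − 30 = 146 left.
October 2052 has 31 days: 146 − 31 = 115 left.
November 2052 has 30 days: 115 − 30 = 85 left.
December 2052 has 31 days: 85 − 31 = 54 left.
January 2053 has 31 days: 54 − 31 = 23 left.
23 days into February 2053 → February 23, 2053.

February 23, 2053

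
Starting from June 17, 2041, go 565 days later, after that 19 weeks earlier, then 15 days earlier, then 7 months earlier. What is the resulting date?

Advancing 565 days from June 17, 2041:
June has 30 days, so 30 − 17 = 13 days remain after June 17, 2041; 565 − 13 = 552 left.
July 2041 has 31 days: 552 − 31 = 521 left.
August 2041 has 31 days: 521 − 31 = 490 left.
September 2041 has 30 days: 490 − 30 = 460 left.
October 2041 has 31 days: 460 − 31 = 429 left.
November 2041 has 30 days: 429 − 30 = 399 left.
December 2041 has 31 days: 399 − 31 = 368 left.
January 2042 has 31 days: 368 − 31 = 337 left.
February 2042 has 28 days (2042 is not a leap year): 337 − 28 = 309 left.
March 2042 has 31 days: 309 − 31 = 278 left.
April 2042 has 30 days: 278 − 30 = 248 left.
May 2042 has 31 days: 248 − 31 = 217 left.
June 2042 has 30 days: 217 − 30 = 187 left.
July 2042 has 31 days: 187 − 31 = 156 left.
August 2042 has 31 days: 156 − 31 = 125 left.
September 2042 has 30 days: 125 − 30 = 95 left.
October 2042 has 31 days: 95 − 31 = 64 left.
November 2042 has 30 days: 64 − 30 = 34 left.
December 2042 has 31 days: 34 − 31 = 3 left.
3 days into January 2043 → January 3, 2043.
Going back 19 weeks (= 133 days) from January 3, 2043:
Going back 3 days from January 3, 2043 reaches the end of the previous month; 133 − 3 = 130 left.
December 2042 has 31 days: 130 − 31 = 99 left.
November 2042 has 30 days: 99 − 30 = 69 left.
October 2042 has 31 days: 69 − 31 = 38 left.
September 2042 has 30 days: 38 − 30 = 8 left.
August 2042 has 31 days; 31 − 8 = 23 → August 23, 2042.
Going back 15 days from August 23, 2042:
23 − 15 = 8, still in August 2042.
Subtracting 7 months from August 8, 2042:
month 8 − 7 = 1 → January 2042.
Day 8 is valid in January, giving January 8, 2042.

January 8, 2042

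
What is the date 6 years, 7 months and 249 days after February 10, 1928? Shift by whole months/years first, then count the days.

May 17, 1935

Adding 6 years, 7 months and 249 days from February 10, 1928: first the month/year part, then the days.
+6 years → 1934; month 2 + 7 = 9 → September 1934.
Day 10 is valid in September, giving September 10, 1934.
Now add 249 days from September 10, 1934.
September has 30 days, so 30 − 10 = 20 days remain after September 10, 1934; 249 − 20 = 229 left.
October 1934 has 31 days: 229 − 31 = 198 left.
November 1934 has 30 days: 198 − 30 = 168 left.
December 1934 has 31 days: 168 − 31 = 137 left.
January 1935 has 31 days: 137 − 31 = 106 left.
February 1935 has 28 days (1935 is not a leap year): 106 − 28 = 78 left.
March 1935 has 31 days: 78 − 31 = 47 left.
April 1935 has 30 days: 47 − 30 = 17 left.
17 days into May 1935 → May 17, 1935.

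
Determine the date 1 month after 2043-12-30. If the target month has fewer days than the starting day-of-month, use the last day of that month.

Advancing 1 month from December 30, 2043.
month 12 + 1 = 13, which is month 1 of year 2044 → January 2044.
Day 30 is valid in January, giving January 30, 2044.

January 30, 2044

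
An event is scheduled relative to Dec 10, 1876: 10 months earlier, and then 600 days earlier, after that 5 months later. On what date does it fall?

Counting back 10 months from December 10, 1876:
month 12 − 10 = 2 → February 1876.
Day 10 is valid in February, giving February 10, 1876.
Subtracting 600 days from February 10, 1876:
Going back 10 days from February 10, 1876 reaches the end of the previous month; 600 − 10 = 590 left.
January 1876 has 31 days: 590 − 31 = 559 left.
December 1875 has 31 days: 559 − 31 = 528 left.
November 1875 has 30 days: 528 − 30 = 498 left.
October 1875 has 31 days: 498 − 31 = 467 left.
September 1875 has 30 days: 467 − 30 = 437 left.
August 1875 has 31 days: 437 − 31 = 406 left.
July 1875 has 31 days: 406 − 31 = 375 left.
June 1875 has 30 days: 375 − 30 = 345 left.
May 1875 has 31 days: 345 − 31 = 314 left.
April 1875 has 30 days: 314 − 30 = 284 left.
March 1875 has 31 days: 284 − 31 = 253 left.
February 1875 has 28 days (1875 is not a leap year): 253 − 28 = 225 left.
January 1875 has 31 days: 225 − 31 = 194 left.
December 1874 has 31 days: 194 − 31 = 163 left.
November 1874 has 30 days: 163 − 30 = 133 left.
October 1874 has 31 days: 133 − 31 = 102 left.
September 1874 has 30 days: 102 − 30 = 72 left.
August 1874 has 31 days: 72 − 31 = 41 left.
July 1874 has 31 days: 41 − 31 = 10 left.
June 1874 has 30 days; 30 − 10 = 20 → June 20, 1874.
Advancing 5 months from June 20, 1874:
month 6 + 5 = 11 → November 1874.
Day 20 is valid in November, giving November 20, 1874.

November 20, 1874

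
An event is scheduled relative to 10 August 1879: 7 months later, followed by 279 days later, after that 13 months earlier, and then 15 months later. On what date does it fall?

February 14, 1881

Adding 7 months from August 10, 1879:
month 8 + 7 = 15, which is month 3 of year 1880 → March 1880.
Day 10 is valid in March, giving March 10, 1880.
Counting forward 279 days from March 10, 1880:
March has 31 days, so 31 − 10 = 21 days remain after March 10, 1880; 279 − 21 = 258 left.
April 1880 has 30 days: 258 − 30 = 228 left.
May 1880 has 31 days: 228 − 31 = 197 left.
June 1880 has 30 days: 197 − 30 = 167 left.
July 1880 has 31 days: 167 − 31 = 136 left.
August 1880 has 31 days: 136 − 31 = 105 left.
September 1880 has 30 days: 105 − 30 = 75 left.
October 1880 has 31 days: 75 − 31 = 44 left.
November 1880 has 30 days: 44 − 30 = 14 left.
14 days into December 1880 → December 14, 1880.
Subtracting 13 months from December 14, 1880:
month 12 − 13 = -1, which is month 11 of year 1879 → November 1879.
Day 14 is valid in November, giving November 14, 1879.
Adding 15 months from November 14, 1879:
month 11 + 15 = 26, which is month 2 of year 1881 → February 1881.
Day 14 is valid in February, giving February 14, 1881.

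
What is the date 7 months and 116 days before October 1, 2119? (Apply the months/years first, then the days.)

November 5, 2118

Subtracting 7 months and 116 days from October 1, 2119: first the month/year part, then the days.
month 10 − 7 = 3 → March 2119.
Day 1 is valid in March, giving March 1, 2119.
Now subtract 116 days from March 1, 2119.
Going back 1 day from March 1, 2119 reaches the end of the previous month; 116 − 1 = 115 left.
February 2119 has 28 days (2119 is not a leap year): 115 − 28 = 87 left.
January 2119 has 31 days: 87 − 31 = 56 left.
December 2118 has 31 days: 56 − 31 = 25 left.
November 2118 has 30 days; 30 − 25 = 5 → November 5, 2118.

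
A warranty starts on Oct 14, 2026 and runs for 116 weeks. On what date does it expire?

Counting forward 116 weeks = 812 days from October 14, 2026.
October has 31 days, so 31 − 14 = 17 days remain after October 14, 2026; 812 − 17 = 795 left.
November 2026 has 30 days: 795 − 30 = 765 left.
December 2026 has 31 days: 765 − 31 = 734 left.
January 2027 has 31 days: 734 − 31 = 703 left.
February 2027 has 28 days (2027 is not a leap year): 703 − 28 = 675 left.
March 2027 has 31 days: 675 − 31 = 644 left.
April 2027 has 30 days: 644 − 30 = 614 left.
May 2027 has 31 days: 614 − 31 = 583 left.
June 2027 has 30 days: 583 − 30 = 553 left.
July 2027 has 31 days: 553 − 31 = 522 left.
August 2027 has 31 days: 522 − 31 = 491 left.
September 2027 has 30 days: 491 − 30 = 461 left.
October 2027 has 31 days: 461 − 31 = 430 left.
November 2027 has 30 days: 430 − 30 = 400 left.
December 2027 has 31 days: 400 − 31 = 369 left.
January 2028 has 31 days: 369 − 31 = 338 left.
February 2028 has 29 days (2028 is a leap year): 338 − 29 = 309 left.
March 2028 has 31 days: 309 − 31 = 278 left.
April 2028 has 30 days: 278 − 30 = 248 left.
May 2028 has 31 days: 248 − 31 = 217 left.
June 2028 has 30 days: 217 − 30 = 187 left.
July 2028 has 31 days: 187 − 31 = 156 left.
August 2028 has 31 days: 156 − 31 = 125 left.
September 2028 has 30 days: 125 − 30 = 95 left.
October 2028 has 31 days: 95 − 31 = 64 left.
November 2028 has 30 days: 64 − 30 = 34 left.
December 2028 has 31 days: 34 − 31 = 3 left.
3 days into January 2029 → January 3, 2029.

January 3, 2029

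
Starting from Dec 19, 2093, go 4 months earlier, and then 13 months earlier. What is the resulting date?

July 19, 2092

Subtracting 4 months from December 19, 2093:
month 12 − 4 = 8 → August 2093.
Day 19 is valid in August, giving August 19, 2093.
Subtracting 13 months from August 19, 2093:
month 8 − 13 = -5, which is month 7 of year 2092 → July 2092.
Day 19 is valid in July, giving July 19, 2092.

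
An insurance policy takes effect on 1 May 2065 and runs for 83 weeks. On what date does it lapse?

Counting forward 83 weeks = 581 days from May 1, 2065.
May has 31 days, so 31 − 1 = 30 days remain after May 1, 2065; 581 − 30 = 551 left.
June 2065 has 30 days: 551 − 30 = 521 left.
July 2065 has 31 days: 521 − 31 = 490 left.
August 2065 has 31 days: 490 − 31 = 459 left.
September 2065 has 30 days: 459 − 30 = 429 left.
October 2065 has 31 days: 429 − 31 = 398 left.
November 2065 has 30 days: 398 − 30 = 368 left.
December 2065 has 31 days: 368 − 31 = 337 left.
January 2066 has 31 days: 337 − 31 = 306 left.
February 2066 has 28 days (2066 is not a leap year): 306 − 28 = 278 left.
March 2066 has 31 days: 278 − 31 = 247 left.
April 2066 has 30 days: 247 − 30 = 217 left.
May 2066 has 31 days: 217 − 31 = 186 left.
June 2066 has 30 days: 186 − 30 = 156 left.
July 2066 has 31 days: 156 − 31 = 125 left.
August 2066 has 31 days: 125 − 31 = 94 left.
September 2066 has 30 days: 94 − 30 = 64 left.
October 2066 has 31 days: 64 − 31 = 33 left.
November 2066 has 30 days: 33 − 30 = 3 left.
3 days into December 2066 → December 3, 2066.

December 3, 2066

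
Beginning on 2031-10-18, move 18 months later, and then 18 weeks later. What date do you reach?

Advancing 18 months from October 18, 2031:
month 10 + 18 = 28, which is month 4 of year 2033 → April 2033.
Day 18 is valid in April, giving April 18, 2033.
Advancing 18 weeks (= 126 days) from April 18, 2033:
April has 30 days, so 30 − 18 = 12 days remain after April 18, 2033; 126 − 12 = 114 left.
May 2033 has 31 days: 114 − 31 = 83 left.
June 2033 has 30 days: 83 − 30 = 53 left.
July 2033 has 31 days: 53 − 31 = 22 left.
22 days into August 2033 → August 22, 2033.

August 22, 2033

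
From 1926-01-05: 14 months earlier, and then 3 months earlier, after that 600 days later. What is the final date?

Subtracting 14 months from January 5, 1926:
month 1 − 14 = -13, which is month 11 of year 1924 → November 1924.
Day 5 is valid in November, giving November 5, 1924.
Counting back 3 months from November 5, 1924:
month 11 − 3 = 8 → August 1924.
Day 5 is valid in August, giving August 5, 1924.
Advancing 600 days from August 5, 1924:
August has 31 days, so 31 − 5 = 26 days remain after August 5, 1924; 600 − 26 = 574 left.
September 1924 has 30 days: 574 − 30 = 544 left.
October 1924 has 31 days: 544 − 31 = 513 left.
November 1924 has 30 days: 513 − 30 = 483 left.
December 1924 has 31 days: 483 − 31 = 452 left.
January 1925 has 31 days: 452 − 31 = 421 left.
February 1925 has 28 days (1925 is not a leap year): 421 − 28 = 393 left.
March 1925 has 31 days: 393 − 31 = 362 left.
April 1925 has 30 days: 362 − 30 = 332 left.
May 1925 has 31 days: 332 − 31 = 301 left.
June 1925 has 30 days: 301 − 30 = 271 left.
July 1925 has 31 days: 271 − 31 = 240 left.
August 1925 has 31 days: 240 − 31 = 209 left.
September 1925 has 30 days: 209 − 30 = 179 left.
October 1925 has 31 days: 179 − 31 = 148 left.
November 1925 has 30 days: 148 − 30 = 118 left.
December 1925 has 31 days: 118 − 31 = 87 left.
January 1926 has 31 days: 87 − 31 = 56 left.
February 1926 has 28 days (1926 is not a leap year): 56 − 28 = 28 left.
28 days into March 1926 → March 28, 1926.

March 28, 1926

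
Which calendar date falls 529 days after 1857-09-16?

February 27, 1859

Adding 529 days from September 16, 1857.
September has 30 days, so 30 − 16 = 14 days remain after September 16, 1857; 529 − 14 = 515 left.
October 1857 has 31 days: 515 − 31 = 484 left.
November 1857 has 30 days: 484 − 30 = 454 left.
December 1857 has 31 days: 454 − 31 = 423 left.
January 1858 has 31 days: 423 − 31 = 392 left.
February 1858 has 28 days (1858 is not a leap year): 392 − 28 = 364 left.
March 1858 has 31 days: 364 − 31 = 333 left.
April 1858 has 30 days: 333 − 30 = 303 left.
May 1858 has 31 days: 303 − 31 = 272 left.
June 1858 has 30 days: 272 − 30 = 242 left.
July 1858 has 31 days: 242 − 31 = 211 left.
August 1858 has 31 days: 211 − 31 = 180 left.
September 1858 has 30 days: 180 − 30 = 150 left.
October 1858 has 31 days: 150 − 31 = 119 left.
November 1858 has 30 days: 119 − 30 = 89 left.
December 1858 has 31 days: 89 − 31 = 58 left.
January 1859 has 31 days: 58 − 31 = 27 left.
27 days into February 1859 → February 27, 1859.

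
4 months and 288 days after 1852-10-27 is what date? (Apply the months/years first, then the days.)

Adding 4 months and 288 days from October 27, 1852: first the month/year part, then the days.
month 10 + 4 = 14, which is month 2 of year 1853 → February 1853.
Day 27 is valid in February, giving February 27, 1853.
Now add 288 days from February 27, 1853.
February has 28 days, so 28 − 27 = 1 day remains after February 27, 1853; 288 − 1 = 287 left.
March 1853 has 31 days: 287 − 31 = 256 left.
April 1853 has 30 days: 256 − 30 = 226 left.
May 1853 has 31 days: 226 − 31 = 195 left.
June 1853 has 30 days: 195 − 30 = 165 left.
July 1853 has 31 days: 165 − 31 = 134 left.
August 1853 has 31 days: 134 − 31 = 103 left.
September 1853 has 30 days: 103 − 30 = 73 left.
October 1853 has 31 days: 73 − 31 = 42 left.
November 1853 has 30 days: 42 − 30 = 12 left.
12 days into December 1853 → December 12, 1853.

December 12, 1853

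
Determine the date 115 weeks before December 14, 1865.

Counting back 115 weeks = 805 days from December 14, 1865.
Going back 14 days from December 14, 1865 reaches the end of the previous month; 805 − 14 = 791 left.
November 1865 has 30 days: 791 − 30 = 761 left.
October 1865 has 31 days: 761 − 31 = 730 left.
September 1865 has 30 days: 730 − 30 = 700 left.
August 1865 has 31 days: 700 − 31 = 669 left.
July 1865 has 31 days: 669 − 31 = 638 left.
June 1865 has 30 days: 638 − 30 = 608 left.
May 1865 has 31 days: 608 − 31 = 577 left.
April 1865 has 30 days: 577 − 30 = 547 left.
March 1865 has 31 days: 547 − 31 = 516 left.
February 1865 has 28 days (1865 is not a leap year): 516 − 28 = 488 left.
January 1865 has 31 days: 488 − 31 = 457 left.
December 1864 has 31 days: 457 − 31 = 426 left.
November 1864 has 30 days: 426 − 30 = 396 left.
October 1864 has 31 days: 396 − 31 = 365 left.
September 1864 has 30 days: 365 − 30 = 335 left.
August 1864 has 31 days: 335 − 31 = 304 left.
July 1864 has 31 days: 304 − 31 = 273 left.
June 1864 has 30 days: 273 − 30 = 243 left.
May 1864 has 31 days: 243 − 31 = 212 left.
April 1864 has 30 days: 212 − 30 = 182 left.
March 1864 has 31 days: 182 − 31 = 151 left.
February 1864 has 29 days (1864 is a leap year): 151 − 29 = 122 left.
January 1864 has 31 days: 122 − 31 = 91 left.
December 1863 has 31 days: 91 − 31 = 60 left.
November 1863 has 30 days: 60 − 30 = 30 left.
October 1863 has 31 days; 31 − 30 = 1 → October 1, 1863.

October 1, 1863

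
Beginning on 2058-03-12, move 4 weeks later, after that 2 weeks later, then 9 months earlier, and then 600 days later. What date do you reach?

March 15, 2059

Advancing 4 weeks (= 28 days) from March 12, 2058:
March has 31 days, so 31 − 12 = 19 days remain after March 12, 2058; 28 − 19 = 9 left.
9 days into April 2058 → April 9, 2058.
Adding 2 weeks (= 14 days) from April 9, 2058:
April has 30 days; 9 + 14 = 23, still in April.
Going back 9 months from April 23, 2058:
month 4 − 9 = -5, which is month 7 of year 2057 → July 2057.
Day 23 is valid in July, giving July 23, 2057.
Advancing 600 days from July 23, 2057:
July has 31 days, so 31 − 23 = 8 days remain after July 23, 2057; 600 − 8 = 592 left.
August 2057 has 31 days: 592 − 31 = 561 left.
September 2057 has 30 days: 561 − 30 = 531 left.
October 2057 has 31 days: 531 − 31 = 500 left.
November 2057 has 30 days: 500 − 30 = 470 left.
December 2057 has 31 days: 470 − 31 = 439 left.
January 2058 has 31 days: 439 − 31 = 408 left.
February 2058 has 28 days (2058 is not a leap year): 408 − 28 = 380 left.
March 2058 has 31 days: 380 − 31 = 349 left.
April 2058 has 30 days: 349 − 30 = 319 left.
May 2058 has 31 days: 319 − 31 = 288 left.
June 2058 has 30 days: 288 − 30 = 258 left.
July 2058 has 31 days: 258 − 31 = 227 left.
August 2058 has 31 days: 227 − 31 = 196 left.
September 2058 has 30 days: 196 − 30 = 166 left.
October 2058 has 31 days: 166 − 31 = 135 left.
November 2058 has 30 days: 135 − 30 = 105 left.
December 2058 has 31 days: 105 − 31 = 74 left.
January 2059 has 31 days: 74 − 31 = 43 left.
February 2059 has 28 days (2059 is not a leap year): 43 − 28 = 15 left.
15 days into March 2059 → March 15, 2059.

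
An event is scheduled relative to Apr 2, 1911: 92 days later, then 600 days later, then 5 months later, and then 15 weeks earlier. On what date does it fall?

April 8, 1913

Adding 92 days from April 2, 1911:
April has 30 days, so 30 − 2 = 28 days remain after April 2, 1911; 92 − 28 = 64 left.
May 1911 has 31 days: 64 − 31 = 33 left.
June 1911 has 30 days: 33 − 30 = 3 left.
3 days into July 1911 → July 3, 1911.
Counting forward 600 days from July 3, 1911:
July has 31 days, so 31 − 3 = 28 days remain after July 3, 1911; 600 − 28 = 572 left.
August 1911 has 31 days: 572 − 31 = 541 left.
September 1911 has 30 days: 541 − 30 = 511 left.
October 1911 has 31 days: 511 − 31 = 480 left.
November 1911 has 30 days: 480 − 30 = 450 left.
December 1911 has 31 days: 450 − 31 = 419 left.
January 1912 has 31 days: 419 − 31 = 388 left.
February 1912 has 29 days (1912 is a leap year): 388 − 29 = 359 left.
March 1912 has 31 days: 359 − 31 = 328 left.
April 1912 has 30 days: 328 − 30 = 298 left.
May 1912 has 31 days: 298 − 31 = 267 left.
June 1912 has 30 days: 267 − 30 = 237 left.
July 1912 has 31 days: 237 − 31 = 206 left.
August 1912 has 31 days: 206 − 31 = 175 left.
September 1912 has 30 days: 175 − 30 = 145 left.
October 1912 has 31 days: 145 − 31 = 114 left.
November 1912 has 30 days: 114 − 30 = 84 left.
December 1912 has 31 days: 84 − 31 = 53 left.
January 1913 has 31 days: 53 − 31 = 22 left.
22 days into February 1913 → February 22, 1913.
Adding 5 months from February 22, 1913:
month 2 + 5 = 7 → July 1913.
Day 22 is valid in July, giving July 22, 1913.
Counting back 15 weeks (= 105 days) from July 22, 1913:
Going back 22 days from July 22, 1913 reaches the end of the previous month; 105 − 22 = 83 left.
June 1913 has 30 days: 83 − 30 = 53 left.
May 1913 has 31 days: 53 − 31 = 22 left.
April 1913 has 30 days; 30 − 22 = 8 → April 8, 1913.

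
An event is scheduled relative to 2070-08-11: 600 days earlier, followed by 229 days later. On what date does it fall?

August 5, 2069

Subtracting 600 days from August 11, 2070:
Going back 11 days from August 11, 2070 reaches the end of the previous month; 600 − 11 = 589 left.
July 2070 has 31 days: 589 − 31 = 558 left.
June 2070 has 30 days: 558 − 30 = 528 left.
May 2070 has 31 days: 528 − 31 = 497 left.
April 2070 has 30 days: 497 − 30 = 467 left.
March 2070 has 31 days: 467 − 31 = 436 left.
February 2070 has 28 days (2070 is not a leap year): 436 − 28 = 408 left.
January 2070 has 31 days: 408 − 31 = 377 left.
December 2069 has 31 days: 377 − 31 = 346 left.
November 2069 has 30 days: 346 − 30 = 316 left.
October 2069 has 31 days: 316 − 31 = 285 left.
September 2069 has 30 days: 285 − 30 = 255 left.
August 2069 has 31 days: 255 − 31 = 224 left.
July 2069 has 31 days: 224 − 31 = 193 left.
June 2069 has 30 days: 193 − 30 = 163 left.
May 2069 has 31 days: 163 − 31 = 132 left.
April 2069 has 30 days: 132 − 30 = 102 left.
March 2069 has 31 days: 102 − 31 = 71 left.
February 2069 has 28 days (2069 is not a leap year): 71 − 28 = 43 left.
January 2069 has 31 days: 43 − 31 = 12 left.
December 2068 has 31 days; 31 − 12 = 19 → December 19, 2068.
Counting forward 229 days from December 19, 2068:
December has 31 days, so 31 − 19 = 12 days remain after December 19, 2068; 229 − 12 = 217 left.
January 2069 has 31 days: 217 − 31 = 186 left.
February 2069 has 28 days (2069 is not a leap year): 186 − 28 = 158 left.
March 2069 has 31 days: 158 − 31 = 127 left.
April 2069 has 30 days: 127 − 30 = 97 left.
May 2069 has 31 days: 97 − 31 = 66 left.
June 2069 has 30 days: 66 − 30 = 36 left.
July 2069 has 31 days: 36 − 31 = 5 left.
5 days into August 2069 → August 5, 2069.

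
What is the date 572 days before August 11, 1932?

Subtracting 572 days from August 11, 1932.
Going back 11 days from August 11, 1932 reaches the end of the previous month; 572 − 11 = 561 left.
July 1932 has 31 days: 561 − 31 = 530 left.
June 1932 has 30 days: 530 − 30 = 500 left.
May 1932 has 31 days: 500 − 31 = 469 left.
April 1932 has 30 days: 469 − 30 = 439 left.
March 1932 has 31 days: 439 − 31 = 408 left.
February 1932 has 29 days (1932 is a leap year): 408 − 29 = 379 left.
January 1932 has 31 days: 379 − 31 = 348 left.
December 1931 has 31 days: 348 − 31 = 317 left.
November 1931 has 30 days: 317 − 30 = 287 left.
October 1931 has 31 days: 287 − 31 = 256 left.
September 1931 has 30 days: 256 − 30 = 226 left.
August 1931 has 31 days: 226 − 31 = 195 left.
July 1931 has 31 days: 195 − 31 = 164 left.
June 1931 has 30 days: 164 − 30 = 134 left.
May 1931 has 31 days: 134 − 31 = 103 left.
April 1931 has 30 days: 103 − 30 = 73 left.
March 1931 has 31 days: 73 − 31 = 42 left.
February 1931 has 28 days (1931 is not a leap year): 42 − 28 = 14 left.
January 1931 has 31 days; 31 − 14 = 17 → January 17, 1931.

January 17, 1931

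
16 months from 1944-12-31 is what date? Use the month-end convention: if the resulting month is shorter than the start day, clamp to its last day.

Counting forward 16 months from December 31, 1944.
month 12 + 16 = 28, which is month 4 of year 1946 → April 1946.
April 1946 has only 30 days and the start was day 31, so the date clamps to April 30, 1946.

April 30, 1946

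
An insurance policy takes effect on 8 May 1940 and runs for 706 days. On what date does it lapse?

Counting forward 706 days from May 8, 1940.
May has 31 days, so 31 − 8 = 23 days remain after May 8, 1940; 706 − 23 = 683 left.
June 1940 has 30 days: 683 − 30 = 653 left.
July 1940 has 31 days: 653 − 31 = 622 left.
August 1940 has 31 days: 622 − 31 = 591 left.
September 1940 has 30 days: 591 − 30 = 561 left.
October 1940 has 31 days: 561 − 31 = 530 left.
November 1940 has 30 days: 530 − 30 = 500 left.
December 1940 has 31 days: 500 − 31 = 469 left.
January 1941 has 31 days: 469 − 31 = 438 left.
February 1941 has 28 days (1941 is not a leap year): 438 − 28 = 410 left.
March 1941 has 31 days: 410 − 31 = 379 left.
April 1941 has 30 days: 379 − 30 = 349 left.
May 1941 has 31 days: 349 − 31 = 318 left.
June 1941 has 30 days: 318 − 30 = 288 left.
July 1941 has 31 days: 288 − 31 = 257 left.
August 1941 has 31 days: 257 − 31 = 226 left.
September 1941 has 30 days: 226 − 30 = 196 left.
October 1941 has 31 days: 196 − 31 = 165 left.
November 1941 has 30 days: 165 − 30 = 135 left.
December 1941 has 31 days: 135 − 31 = 104 left.
January 1942 has 31 days: 104 − 31 = 73 left.
February 1942 has 28 days (1942 is not a leap year): 73 − 28 = 45 left.
March 1942 has 31 days: 45 − 31 = 14 left.
14 days into April 1942 → April 14, 1942.

April 14, 1942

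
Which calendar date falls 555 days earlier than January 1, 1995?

Going back 555 days from January 1, 1995.
Going back 1 day from January 1, 1995 reaches the end of the previous month; 555 − 1 = 554 left.
December 1994 has 31 days: 554 − 31 = 523 left.
November 1994 has 30 days: 523 − 30 = 493 left.
October 1994 has 31 days: 493 − 31 = 462 left.
September 1994 has 30 days: 462 − 30 = 432 left.
August 1994 has 31 days: 432 − 31 = 401 left.
July 1994 has 31 days: 401 − 31 = 370 left.
June 1994 has 30 days: 370 − 30 = 340 left.
May 1994 has 31 days: 340 − 31 = 309 left.
April 1994 has 30 days: 309 − 30 = 279 left.
March 1994 has 31 days: 279 − 31 = 248 left.
February 1994 has 28 days (1994 is not a leap year): 248 − 28 = 220 left.
January 1994 has 31 days: 220 − 31 = 189 left.
December 1993 has 31 days: 189 − 31 = 158 left.
November 1993 has 30 days: 158 − 30 = 128 left.
October 1993 has 31 days: 128 − 31 = 97 left.
September 1993 has 30 days: 97 − 30 = 67 left.
August 1993 has 31 days: 67 − 31 = 36 left.
July 1993 has 31 days: 36 − 31 = 5 left.
June 1993 has 30 days; 30 − 5 = 25 → June 25, 1993.

June 25, 1993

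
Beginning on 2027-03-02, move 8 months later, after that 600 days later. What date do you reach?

Adding 8 months from March 2, 2027:
month 3 + 8 = 11 → November 2027.
Day 2 is valid in November, giving November 2, 2027.
Advancing 600 days from November 2, 2027:
November has 30 days, so 30 − 2 = 28 days remain after November 2, 2027; 600 − 28 = 572 left.
December 2027 has 31 days: 572 − 31 = 541 left.
January 2028 has 31 days: 541 − 31 = 510 left.
February 2028 has 29 days (2028 is a leap year): 510 − 29 = 481 left.
March 2028 has 31 days: 481 − 31 = 450 left.
April 2028 has 30 days: 450 − 30 = 420 left.
May 2028 has 31 days: 420 − 31 = 389 left.
June 2028 has 30 days: 389 − 30 = 359 left.
July 2028 has 31 days: 359 − 31 = 328 left.
August 2028 has 31 days: 328 − 31 = 297 left.
September 2028 has 30 days: 297 − 30 = 267 left.
October 2028 has 31 days: 267 − 31 = 236 left.
November 2028 has 30 days: 236 − 30 = 206 left.
December 2028 has 31 days: 206 − 31 = 175 left.
January 2029 has 31 days: 175 − 31 = 144 left.
February 2029 has 28 days (2029 is not a leap year): 144 − 28 = 116 left.
March 2029 has 31 days: 116 − 31 = 85 left.
April 2029 has 30 days: 85 − 30 = 55 left.
May 2029 has 31 days: 55 − 31 = 24 left.
24 days into June 2029 → June 24, 2029.

June 24, 2029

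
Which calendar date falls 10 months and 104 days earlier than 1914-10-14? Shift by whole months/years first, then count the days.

Going back 10 months and 104 days from October 14, 1914: first the month/year part, then the days.
month 10 − 10 = 0, which is month 12 of year 1913 → December 1913.
Day 14 is valid in December, giving December 14, 1913.
Now subtract 104 days from December 14, 1913.
Going back 14 days from December 14, 1913 reaches the end of the previous month; 104 − 14 = 90 left.
November 1913 has 30 days: 90 − 30 = 60 left.
October 1913 has 31 days: 60 − 31 = 29 left.
September 1913 has 30 days; 30 − 29 = 1 → September 1, 1913.

September 1, 1913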